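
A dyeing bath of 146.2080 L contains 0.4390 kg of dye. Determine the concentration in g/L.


Formula: Conc = dye_mass(kg) / volume(L) * 1000
Substituting: Conc = 0.4390 / 146.2080 * 1000
Result: 3.0026 g/L


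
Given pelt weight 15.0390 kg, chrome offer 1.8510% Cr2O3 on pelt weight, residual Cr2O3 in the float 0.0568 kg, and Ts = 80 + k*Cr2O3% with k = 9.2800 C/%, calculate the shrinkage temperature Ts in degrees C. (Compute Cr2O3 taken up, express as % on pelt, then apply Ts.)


Offered = pelt * offer_pct / 100 = 15.0390 * 1.8510 / 100 = 0.2784 kg
Uptake = offered - residual = 0.2784 - 0.0568 = 0.2216 kg
Cr2O3% on pelt = uptake / pelt * 100 = 0.2216 / 15.0390 * 100 = 1.4733 %
Ts = 80 + k * Cr2O3% = 80 + 9.2800 * 1.4733 = 93.6724 C


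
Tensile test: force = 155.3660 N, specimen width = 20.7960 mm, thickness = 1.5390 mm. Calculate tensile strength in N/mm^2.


Formula: TS = force / (width * thickness)
Substituting: TS = 155.3660 / (20.7960 * 1.5390)
Result: 4.8544 N/mm^2


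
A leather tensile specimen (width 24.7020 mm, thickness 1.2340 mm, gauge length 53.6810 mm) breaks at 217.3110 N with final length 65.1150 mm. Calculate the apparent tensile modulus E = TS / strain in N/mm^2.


TS = F / (w * t) = 217.3110 / (24.7020 * 1.2340) = 7.1291 N/mm^2
strain = (Lf - L0) / L0 = (65.1150 - 53.6810) / 53.6810 = 0.2130
E = TS / strain = 7.1291 / 0.2130 = 33.4701 N/mm^2


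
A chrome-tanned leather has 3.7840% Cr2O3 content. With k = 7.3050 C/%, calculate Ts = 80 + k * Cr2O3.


Formula: Ts = 80 + k * Cr2O3
Substituting: Ts = 80 + 7.3050 * 3.7840
Result: 107.6421 C


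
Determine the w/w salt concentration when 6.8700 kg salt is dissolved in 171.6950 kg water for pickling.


Formula: Conc = salt / (water + salt) * 100
Substituting: Conc = 6.8700 / (171.6950 + 6.8700) * 100
Result: 3.8473 %


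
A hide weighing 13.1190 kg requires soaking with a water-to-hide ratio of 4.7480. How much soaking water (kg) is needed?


Formula: Water = hide_weight * ratio
Substituting: Water = 13.1190 * 4.7480
Result: 62.2890 kg


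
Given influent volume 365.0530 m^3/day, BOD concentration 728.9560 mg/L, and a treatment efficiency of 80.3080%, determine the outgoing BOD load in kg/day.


Load_in = volume * conc / 1000 = 365.0530 * 728.9560 / 1000 = 266.1076 kg/day
Removed = Load_in * eff / 100 = 266.1076 * 80.3080 / 100 = 213.7057 kg/day
Load_out = Load_in - Removed = 266.1076 - 213.7057 = 52.4019 kg/day


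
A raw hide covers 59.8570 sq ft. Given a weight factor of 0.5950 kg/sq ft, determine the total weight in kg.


Formula: Weight = area * weight_per_sqft
Substituting: Weight = 59.8570 * 0.5950
Result: 35.6149 kg


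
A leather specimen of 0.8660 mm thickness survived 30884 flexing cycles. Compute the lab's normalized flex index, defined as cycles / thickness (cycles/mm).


Formula: Index = cycles / thickness
Substituting: Index = 30884 / 0.8660
Result: 35662.8176 cycles/mm


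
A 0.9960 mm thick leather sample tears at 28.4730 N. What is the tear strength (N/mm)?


Formula: Tear strength = force / thickness
Substituting: Tear strength = 28.4730 / 0.9960
Result: 28.5873 N/mm


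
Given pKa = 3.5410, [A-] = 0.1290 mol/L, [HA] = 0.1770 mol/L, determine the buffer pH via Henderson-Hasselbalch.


ratio = [A-] / [HA] = 0.1290 / 0.1770 = 0.7288
log10(ratio) = -0.1374
pH = pKa + log10(ratio) = 3.5410 - 0.1374 = 3.4036


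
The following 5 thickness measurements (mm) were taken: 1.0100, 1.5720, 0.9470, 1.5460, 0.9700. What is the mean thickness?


Formula: Average = sum / n
Substituting: Average = 6.0450 / 5
Result: 1.2090 mm


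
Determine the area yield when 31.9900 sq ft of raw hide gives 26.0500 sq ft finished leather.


Formula: Yield = finished / raw * 100
Substituting: Yield = 26.0500 / 31.9900 * 100
Result: 81.4317 %


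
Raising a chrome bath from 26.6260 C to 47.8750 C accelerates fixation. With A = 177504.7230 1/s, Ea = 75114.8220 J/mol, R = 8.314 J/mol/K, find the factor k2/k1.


T1 = 26.6260 + 273.15 = 299.7760 K; T2 = 47.8750 + 273.15 = 321.0250 K
k1 = A * exp(-Ea/(R*T1)) = 177504.7230 * exp(-75114.8220/(8.314*299.7760)) = 1.4465e-08 1/s
k2 = A * exp(-Ea/(R*T2)) = 177504.7230 * exp(-75114.8220/(8.314*321.0250)) = 1.0634e-07 1/s
k2/k1 = 1.0634e-07 / 1.4465e-08 = 7.3514


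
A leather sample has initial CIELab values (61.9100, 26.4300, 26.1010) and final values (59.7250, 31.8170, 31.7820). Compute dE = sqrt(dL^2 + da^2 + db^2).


dL = -2.1850, da = 5.3870, db = 5.6810
dE = sqrt((-2.1850)^2 + 5.3870^2 + 5.6810^2) = 8.1282


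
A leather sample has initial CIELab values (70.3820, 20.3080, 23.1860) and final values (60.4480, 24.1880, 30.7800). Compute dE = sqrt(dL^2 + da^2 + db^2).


dL = -9.9340, da = 3.8800, db = 7.5940
dE = sqrt((-9.9340)^2 + 3.8800^2 + 7.5940^2) = 13.0923


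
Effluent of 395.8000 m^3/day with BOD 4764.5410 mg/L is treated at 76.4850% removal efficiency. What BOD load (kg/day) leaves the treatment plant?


Load_in = volume * conc / 1000 = 395.8000 * 4764.5410 / 1000 = 1885.8053 kg/day
Removed = Load_in * eff / 100 = 1885.8053 * 76.4850 / 100 = 1442.3582 kg/day
Load_out = Load_in - Removed = 1885.8053 - 1442.3582 = 443.4471 kg/day


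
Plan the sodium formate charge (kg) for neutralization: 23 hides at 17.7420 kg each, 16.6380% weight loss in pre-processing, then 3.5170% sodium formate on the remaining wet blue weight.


Total_raw = N * avg_wt = 23 * 17.7420 = 408.0660 kg
Substrate = Total_raw * (1 - loss/100) = 408.0660 * (1 - 16.6380/100) = 340.1720 kg
Neutralizer = Substrate * pct / 100 = 340.1720 * 3.5170 / 100 = 11.9638 kg


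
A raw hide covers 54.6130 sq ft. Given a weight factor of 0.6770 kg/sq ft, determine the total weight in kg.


Formula: Weight = area * weight_per_sqft
Substituting: Weight = 54.6130 * 0.6770
Result: 36.9730 kg


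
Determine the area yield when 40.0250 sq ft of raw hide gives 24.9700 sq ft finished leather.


Formula: Yield = finished / raw * 100
Substituting: Yield = 24.9700 / 40.0250 * 100
Result: 62.3860 %


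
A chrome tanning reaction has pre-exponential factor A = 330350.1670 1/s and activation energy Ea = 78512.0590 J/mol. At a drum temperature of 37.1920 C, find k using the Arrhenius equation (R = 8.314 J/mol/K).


T_K = T_C + 273.15 = 37.1920 + 273.15 = 310.3420 K
exponent = -Ea / (R * T_K) = -78512.0590 / (8.314 * 310.3420) = -30.4289
k = A * exp(exponent) = 330350.1670 * exp(-30.4289) = 2.0132e-08 1/s


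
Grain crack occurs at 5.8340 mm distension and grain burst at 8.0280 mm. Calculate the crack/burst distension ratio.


Formula: Ratio = crack / burst
Substituting: Ratio = 5.8340 / 8.0280
Result: 0.7267


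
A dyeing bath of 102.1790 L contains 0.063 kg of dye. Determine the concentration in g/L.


Formula: Conc = dye_mass(kg) / volume(L) * 1000
Substituting: Conc = 0.063 / 102.1790 * 1000
Result: 0.6166 g/L


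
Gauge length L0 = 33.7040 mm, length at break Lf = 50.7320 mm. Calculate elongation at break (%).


Formula: Elongation = (Lf - L0) / L0 * 100
Substituting: Elongation = (50.7320 - 33.7040) / 33.7040 * 100
Result: 50.5222 %


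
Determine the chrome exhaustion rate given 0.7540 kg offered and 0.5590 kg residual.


Formula: Uptake = (offered - residual) / offered * 100
Substituting: Uptake = (0.7540 - 0.5590) / 0.7540 * 100
Result: 25.8621 %


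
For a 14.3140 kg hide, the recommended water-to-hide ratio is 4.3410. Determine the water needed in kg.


Formula: Water = hide_weight * ratio
Substituting: Water = 14.3140 * 4.3410
Result: 62.1371 kg


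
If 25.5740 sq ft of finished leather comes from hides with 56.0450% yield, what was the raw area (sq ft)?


Formula: raw = finished * 100 / yield
Substituting: raw = 25.5740 * 100 / 56.0450
Result: 45.6312 sq ft


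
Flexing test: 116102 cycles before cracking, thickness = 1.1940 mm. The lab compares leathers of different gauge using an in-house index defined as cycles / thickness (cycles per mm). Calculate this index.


Formula: Index = cycles / thickness
Substituting: Index = 116102 / 1.1940
Result: 97237.8559 cycles/mm


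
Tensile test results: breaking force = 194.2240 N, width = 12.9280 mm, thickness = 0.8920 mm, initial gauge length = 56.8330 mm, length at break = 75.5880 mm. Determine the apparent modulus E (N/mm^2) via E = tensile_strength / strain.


TS = F / (w * t) = 194.2240 / (12.9280 * 0.8920) = 16.8425 N/mm^2
strain = (Lf - L0) / L0 = (75.5880 - 56.8330) / 56.8330 = 0.3300
E = TS / strain = 16.8425 / 0.3300 = 51.0376 N/mm^2


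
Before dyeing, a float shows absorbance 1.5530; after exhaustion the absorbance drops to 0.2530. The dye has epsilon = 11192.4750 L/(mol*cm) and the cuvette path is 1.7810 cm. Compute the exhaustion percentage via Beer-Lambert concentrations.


c_initial = A_i / (epsilon * l) = 1.5530 / (11192.4750 * 1.7810) = 7.7908e-05 mol/L
c_final = A_f / (epsilon * l) = 0.2530 / (11192.4750 * 1.7810) = 1.2692e-05 mol/L
Exhaustion = (c_initial - c_final) / c_initial * 100 = (7.7908e-05 - 1.2692e-05) / 7.7908e-05 * 100 = 83.7090 %


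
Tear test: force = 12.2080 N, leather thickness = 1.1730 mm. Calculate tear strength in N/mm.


Formula: Tear strength = force / thickness
Substituting: Tear strength = 12.2080 / 1.1730
Result: 10.4075 N/mm


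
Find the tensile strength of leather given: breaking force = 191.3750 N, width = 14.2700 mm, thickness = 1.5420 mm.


Formula: TS = force / (width * thickness)
Substituting: TS = 191.3750 / (14.2700 * 1.5420)
Result: 8.6971 N/mm^2


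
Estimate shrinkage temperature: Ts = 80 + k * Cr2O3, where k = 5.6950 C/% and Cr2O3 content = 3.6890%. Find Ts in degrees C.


Formula: Ts = 80 + k * Cr2O3
Substituting: Ts = 80 + 5.6950 * 3.6890
Result: 101.0089 C


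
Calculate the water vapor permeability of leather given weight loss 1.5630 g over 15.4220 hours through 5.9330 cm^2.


Formula: WVP = loss / (area * time)
Substituting: WVP = 1.5630 / (5.9330 * 15.4220)
Result: 0.0170822 g/(cm^2*hr)


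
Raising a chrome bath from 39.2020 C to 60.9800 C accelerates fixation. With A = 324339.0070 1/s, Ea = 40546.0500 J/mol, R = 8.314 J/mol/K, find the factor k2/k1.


T1 = 39.2020 + 273.15 = 312.3520 K; T2 = 60.9800 + 273.15 = 334.1300 K
k1 = A * exp(-Ea/(R*T1)) = 324339.0070 * exp(-40546.0500/(8.314*312.3520)) = 0.0537324 1/s
k2 = A * exp(-Ea/(R*T2)) = 324339.0070 * exp(-40546.0500/(8.314*334.1300)) = 0.1487 1/s
k2/k1 = 0.1487 / 0.0537324 = 2.7667


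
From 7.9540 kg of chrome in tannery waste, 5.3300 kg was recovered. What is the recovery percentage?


Formula: Recovery = recovered / input * 100
Substituting: Recovery = 5.3300 / 7.9540 * 100
Result: 67.0103 %


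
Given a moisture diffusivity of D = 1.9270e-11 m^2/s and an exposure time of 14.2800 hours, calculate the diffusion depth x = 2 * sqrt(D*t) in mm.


t = 14.2800 hr * 3600 = 51408.0000 s
D * t = 1.9270e-11 * 51408.0000 = 9.9063e-07
x = 2 * sqrt(D*t) = 2 * sqrt(9.9063e-07) = 0.00199061 m = 1.9906 mm


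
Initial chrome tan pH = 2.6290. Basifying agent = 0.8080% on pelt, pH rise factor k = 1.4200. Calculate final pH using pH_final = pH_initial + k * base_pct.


Formula: pH_final = pH_initial + k * base_pct
Substituting: pH_final = 2.6290 + 1.4200 * 0.8080
Result: 3.7764


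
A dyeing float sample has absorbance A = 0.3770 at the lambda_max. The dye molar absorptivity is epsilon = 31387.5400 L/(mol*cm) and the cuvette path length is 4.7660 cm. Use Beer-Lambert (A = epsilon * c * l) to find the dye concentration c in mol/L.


Formula: c = A / (epsilon * l)
Substituting: c = 0.3770 / (31387.5400 * 4.7660)
Result: 2.5202e-06 mol/L


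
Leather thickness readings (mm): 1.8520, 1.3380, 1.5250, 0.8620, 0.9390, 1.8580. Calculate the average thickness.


Formula: Average = sum / n
Substituting: Average = 8.3740 / 6
Result: 1.3957 mm


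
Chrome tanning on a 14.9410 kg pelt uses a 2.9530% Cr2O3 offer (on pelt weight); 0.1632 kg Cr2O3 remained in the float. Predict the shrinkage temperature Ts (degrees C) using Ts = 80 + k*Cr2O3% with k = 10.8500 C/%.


Offered = pelt * offer_pct / 100 = 14.9410 * 2.9530 / 100 = 0.4412 kg
Uptake = offered - residual = 0.4412 - 0.1632 = 0.2780 kg
Cr2O3% on pelt = uptake / pelt * 100 = 0.2780 / 14.9410 * 100 = 1.8607 %
Ts = 80 + k * Cr2O3% = 80 + 10.8500 * 1.8607 = 100.1886 C


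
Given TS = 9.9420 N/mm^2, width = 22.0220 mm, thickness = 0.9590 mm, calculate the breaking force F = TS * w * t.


Formula: F = TS * w * t
Substituting: F = 9.9420 * 22.0220 * 0.9590
Result: 209.9661 N


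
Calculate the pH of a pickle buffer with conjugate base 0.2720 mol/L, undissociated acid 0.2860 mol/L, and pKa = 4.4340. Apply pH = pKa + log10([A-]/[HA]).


ratio = [A-] / [HA] = 0.2720 / 0.2860 = 0.9510
log10(ratio) = -0.0217971
pH = pKa + log10(ratio) = 4.4340 - 0.0217971 = 4.4122


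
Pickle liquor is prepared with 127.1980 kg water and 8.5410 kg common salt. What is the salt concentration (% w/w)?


Formula: Conc = salt / (water + salt) * 100
Substituting: Conc = 8.5410 / (127.1980 + 8.5410) * 100
Result: 6.2922 %


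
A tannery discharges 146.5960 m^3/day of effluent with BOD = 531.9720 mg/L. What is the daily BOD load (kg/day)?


Formula: BOD_load = volume * conc / 1000
Substituting: BOD_load = 146.5960 * 531.9720 / 1000
Result: 77.9850 kg/day


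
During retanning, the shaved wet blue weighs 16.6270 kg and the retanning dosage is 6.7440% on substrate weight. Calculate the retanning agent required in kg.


Formula: Retan = substrate * pct / 100
Substituting: Retan = 16.6270 * 6.7440 / 100
Result: 1.1213 kg


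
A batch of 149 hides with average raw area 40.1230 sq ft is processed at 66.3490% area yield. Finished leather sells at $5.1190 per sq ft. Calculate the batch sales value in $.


Raw_total = N * avg_area = 149 * 40.1230 = 5978.3270 sq ft
Finished = Raw_total * yield / 100 = 5978.3270 * 66.3490 / 100 = 3966.5602 sq ft
Value = Finished * price = 3966.5602 * 5.1190 = 20304.8216 $


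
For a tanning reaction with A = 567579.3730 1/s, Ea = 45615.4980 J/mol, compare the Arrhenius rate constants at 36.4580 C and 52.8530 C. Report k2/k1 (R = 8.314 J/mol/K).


T1 = 36.4580 + 273.15 = 309.6080 K; T2 = 52.8530 + 273.15 = 326.0030 K
k1 = A * exp(-Ea/(R*T1)) = 567579.3730 * exp(-45615.4980/(8.314*309.6080)) = 0.0114251 1/s
k2 = A * exp(-Ea/(R*T2)) = 567579.3730 * exp(-45615.4980/(8.314*326.0030)) = 0.0278552 1/s
k2/k1 = 0.0278552 / 0.0114251 = 2.4381


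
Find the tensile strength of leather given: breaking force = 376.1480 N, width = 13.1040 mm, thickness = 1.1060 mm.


Formula: TS = force / (width * thickness)
Substituting: TS = 376.1480 / (13.1040 * 1.1060)
Result: 25.9537 N/mm^2


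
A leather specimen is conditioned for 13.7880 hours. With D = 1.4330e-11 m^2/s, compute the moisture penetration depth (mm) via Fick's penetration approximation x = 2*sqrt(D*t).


t = 13.7880 hr * 3600 = 49636.8000 s
D * t = 1.4330e-11 * 49636.8000 = 7.1130e-07
x = 2 * sqrt(D*t) = 2 * sqrt(7.1130e-07) = 0.00168677 m = 1.6868 mm


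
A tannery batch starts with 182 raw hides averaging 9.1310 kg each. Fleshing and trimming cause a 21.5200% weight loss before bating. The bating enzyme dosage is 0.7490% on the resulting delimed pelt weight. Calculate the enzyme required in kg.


Total_raw = N * avg_wt = 182 * 9.1310 = 1661.8420 kg
Substrate = Total_raw * (1 - loss/100) = 1661.8420 * (1 - 21.5200/100) = 1304.2136 kg
Enzyme = Substrate * pct / 100 = 1304.2136 * 0.7490 / 100 = 9.7686 kg


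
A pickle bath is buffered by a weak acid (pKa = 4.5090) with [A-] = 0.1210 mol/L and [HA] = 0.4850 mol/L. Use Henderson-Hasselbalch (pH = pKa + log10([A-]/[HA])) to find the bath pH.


ratio = [A-] / [HA] = 0.1210 / 0.4850 = 0.2495
log10(ratio) = -0.6030
pH = pKa + log10(ratio) = 4.5090 - 0.6030 = 3.9060


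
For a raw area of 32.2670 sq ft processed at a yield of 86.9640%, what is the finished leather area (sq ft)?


Formula: finished = raw * yield / 100
Substituting: finished = 32.2670 * 86.9640 / 100
Result: 28.0607 sq ft


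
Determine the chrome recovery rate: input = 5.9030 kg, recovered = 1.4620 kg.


Formula: Recovery = recovered / input * 100
Substituting: Recovery = 1.4620 / 5.9030 * 100
Result: 24.7671 %


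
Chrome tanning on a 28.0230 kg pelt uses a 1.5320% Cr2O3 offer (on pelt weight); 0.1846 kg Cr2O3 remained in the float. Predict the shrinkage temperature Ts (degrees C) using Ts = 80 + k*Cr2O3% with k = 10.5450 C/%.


Offered = pelt * offer_pct / 100 = 28.0230 * 1.5320 / 100 = 0.4293 kg
Uptake = offered - residual = 0.4293 - 0.1846 = 0.2447 kg
Cr2O3% on pelt = uptake / pelt * 100 = 0.2447 / 28.0230 * 100 = 0.8733 %
Ts = 80 + k * Cr2O3% = 80 + 10.5450 * 0.8733 = 89.2085 C


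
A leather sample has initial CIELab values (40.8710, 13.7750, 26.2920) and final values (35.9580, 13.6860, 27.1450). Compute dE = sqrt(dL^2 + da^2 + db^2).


dL = -4.9130, da = -0.089, db = 0.8530
dE = sqrt((-4.9130)^2 + (-0.089)^2 + 0.8530^2) = 4.9873


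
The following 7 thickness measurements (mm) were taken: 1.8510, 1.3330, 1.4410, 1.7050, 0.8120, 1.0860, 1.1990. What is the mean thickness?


Formula: Average = sum / n
Substituting: Average = 9.4270 / 7
Result: 1.3467 mm


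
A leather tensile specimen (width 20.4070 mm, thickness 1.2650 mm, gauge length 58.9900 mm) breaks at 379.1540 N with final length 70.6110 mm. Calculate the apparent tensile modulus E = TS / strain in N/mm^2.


TS = F / (w * t) = 379.1540 / (20.4070 * 1.2650) = 14.6874 N/mm^2
strain = (Lf - L0) / L0 = (70.6110 - 58.9900) / 58.9900 = 0.1970
E = TS / strain = 14.6874 / 0.1970 = 74.5557 N/mm^2


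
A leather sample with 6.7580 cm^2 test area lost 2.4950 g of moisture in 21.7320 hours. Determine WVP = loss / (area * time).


Formula: WVP = loss / (area * time)
Substituting: WVP = 2.4950 / (6.7580 * 21.7320)
Result: 0.0169884 g/(cm^2*hr)


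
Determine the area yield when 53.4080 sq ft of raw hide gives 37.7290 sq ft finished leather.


Formula: Yield = finished / raw * 100
Substituting: Yield = 37.7290 / 53.4080 * 100
Result: 70.6430 %


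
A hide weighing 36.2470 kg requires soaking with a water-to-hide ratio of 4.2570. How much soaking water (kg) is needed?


Formula: Water = hide_weight * ratio
Substituting: Water = 36.2470 * 4.2570
Result: 154.3035 kg


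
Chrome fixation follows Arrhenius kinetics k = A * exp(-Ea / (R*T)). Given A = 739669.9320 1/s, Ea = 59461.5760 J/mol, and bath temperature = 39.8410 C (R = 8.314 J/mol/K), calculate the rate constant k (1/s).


T_K = T_C + 273.15 = 39.8410 + 273.15 = 312.9910 K
exponent = -Ea / (R * T_K) = -59461.5760 / (8.314 * 312.9910) = -22.8504
k = A * exp(exponent) = 739669.9320 * exp(-22.8504) = 8.8149e-05 1/s


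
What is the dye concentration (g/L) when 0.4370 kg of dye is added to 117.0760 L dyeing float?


Formula: Conc = dye_mass(kg) / volume(L) * 1000
Substituting: Conc = 0.4370 / 117.0760 * 1000
Result: 3.7326 g/L


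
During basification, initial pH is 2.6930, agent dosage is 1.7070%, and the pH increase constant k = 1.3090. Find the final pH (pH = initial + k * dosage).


Formula: pH_final = pH_initial + k * base_pct
Substituting: pH_final = 2.6930 + 1.3090 * 1.7070
Result: 4.9275


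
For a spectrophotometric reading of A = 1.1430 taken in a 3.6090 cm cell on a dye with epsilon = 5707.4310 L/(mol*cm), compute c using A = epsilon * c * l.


Formula: c = A / (epsilon * l)
Substituting: c = 1.1430 / (5707.4310 * 3.6090)
Result: 5.5491e-05 mol/L


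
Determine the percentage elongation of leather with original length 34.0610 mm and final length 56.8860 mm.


Formula: Elongation = (Lf - L0) / L0 * 100
Substituting: Elongation = (56.8860 - 34.0610) / 34.0610 * 100
Result: 67.0121 %


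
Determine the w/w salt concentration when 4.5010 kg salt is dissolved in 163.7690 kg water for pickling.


Formula: Conc = salt / (water + salt) * 100
Substituting: Conc = 4.5010 / (163.7690 + 4.5010) * 100
Result: 2.6749 %


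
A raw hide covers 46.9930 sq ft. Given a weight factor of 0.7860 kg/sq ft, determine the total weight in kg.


Formula: Weight = area * weight_per_sqft
Substituting: Weight = 46.9930 * 0.7860
Result: 36.9365 kg


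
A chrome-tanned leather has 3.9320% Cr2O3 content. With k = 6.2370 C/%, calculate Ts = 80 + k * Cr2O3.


Formula: Ts = 80 + k * Cr2O3
Substituting: Ts = 80 + 6.2370 * 3.9320
Result: 104.5239 C


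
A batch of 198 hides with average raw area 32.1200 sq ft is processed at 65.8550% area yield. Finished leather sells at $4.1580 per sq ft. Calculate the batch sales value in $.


Raw_total = N * avg_area = 198 * 32.1200 = 6359.7600 sq ft
Finished = Raw_total * yield / 100 = 6359.7600 * 65.8550 / 100 = 4188.2199 sq ft
Value = Finished * price = 4188.2199 * 4.1580 = 17414.6185 $


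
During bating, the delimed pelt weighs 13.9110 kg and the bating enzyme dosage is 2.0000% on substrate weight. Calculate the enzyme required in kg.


Formula: Enzyme = substrate * pct / 100
Substituting: Enzyme = 13.9110 * 2.0000 / 100
Result: 0.2782 kg


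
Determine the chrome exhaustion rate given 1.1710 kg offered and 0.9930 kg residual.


Formula: Uptake = (offered - residual) / offered * 100
Substituting: Uptake = (1.1710 - 0.9930) / 1.1710 * 100
Result: 15.2007 %


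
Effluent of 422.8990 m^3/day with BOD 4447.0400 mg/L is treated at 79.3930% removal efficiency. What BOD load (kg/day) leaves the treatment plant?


Load_in = volume * conc / 1000 = 422.8990 * 4447.0400 / 1000 = 1880.6488 kg/day
Removed = Load_in * eff / 100 = 1880.6488 * 79.3930 / 100 = 1493.1035 kg/day
Load_out = Load_in - Removed = 1880.6488 - 1493.1035 = 387.5453 kg/day


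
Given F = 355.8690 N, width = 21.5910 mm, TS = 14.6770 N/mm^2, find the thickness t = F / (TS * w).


Formula: t = F / (TS * w)
Substituting: t = 355.8690 / (14.6770 * 21.5910)
Result: 1.1230 mm


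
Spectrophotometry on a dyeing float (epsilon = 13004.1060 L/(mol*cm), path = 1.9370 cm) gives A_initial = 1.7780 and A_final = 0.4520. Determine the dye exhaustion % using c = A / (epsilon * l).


c_initial = A_i / (epsilon * l) = 1.7780 / (13004.1060 * 1.9370) = 7.0586e-05 mol/L
c_final = A_f / (epsilon * l) = 0.4520 / (13004.1060 * 1.9370) = 1.7944e-05 mol/L
Exhaustion = (c_initial - c_final) / c_initial * 100 = (7.0586e-05 - 1.7944e-05) / 7.0586e-05 * 100 = 74.5782 %


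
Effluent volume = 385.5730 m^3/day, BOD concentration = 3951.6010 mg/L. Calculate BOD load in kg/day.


Formula: BOD_load = volume * conc / 1000
Substituting: BOD_load = 385.5730 * 3951.6010 / 1000
Result: 1523.6307 kg/day


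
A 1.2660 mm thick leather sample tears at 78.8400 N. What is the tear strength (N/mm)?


Formula: Tear strength = force / thickness
Substituting: Tear strength = 78.8400 / 1.2660
Result: 62.2749 N/mm


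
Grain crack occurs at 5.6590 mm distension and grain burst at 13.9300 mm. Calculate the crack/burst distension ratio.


Formula: Ratio = crack / burst
Substituting: Ratio = 5.6590 / 13.9300
Result: 0.4062


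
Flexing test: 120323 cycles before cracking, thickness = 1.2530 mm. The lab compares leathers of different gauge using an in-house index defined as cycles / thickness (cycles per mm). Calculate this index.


Formula: Index = cycles / thickness
Substituting: Index = 120323 / 1.2530
Result: 96027.9330 cycles/mm


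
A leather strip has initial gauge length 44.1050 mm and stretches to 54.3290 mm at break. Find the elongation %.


Formula: Elongation = (Lf - L0) / L0 * 100
Substituting: Elongation = (54.3290 - 44.1050) / 44.1050 * 100
Result: 23.1810 %


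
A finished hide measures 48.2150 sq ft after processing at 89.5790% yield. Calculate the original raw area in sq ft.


Formula: raw = finished * 100 / yield
Substituting: raw = 48.2150 * 100 / 89.5790
Result: 53.8240 sq ft


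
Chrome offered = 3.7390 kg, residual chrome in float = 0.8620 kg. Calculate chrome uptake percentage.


Formula: Uptake = (offered - residual) / offered * 100
Substituting: Uptake = (3.7390 - 0.8620) / 3.7390 * 100
Result: 76.9457 %


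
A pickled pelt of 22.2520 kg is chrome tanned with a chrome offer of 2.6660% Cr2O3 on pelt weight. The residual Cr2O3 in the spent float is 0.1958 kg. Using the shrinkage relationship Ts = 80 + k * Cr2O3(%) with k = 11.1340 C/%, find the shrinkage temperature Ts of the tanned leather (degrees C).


Offered = pelt * offer_pct / 100 = 22.2520 * 2.6660 / 100 = 0.5932 kg
Uptake = offered - residual = 0.5932 - 0.1958 = 0.3974 kg
Cr2O3% on pelt = uptake / pelt * 100 = 0.3974 / 22.2520 * 100 = 1.7861 %
Ts = 80 + k * Cr2O3% = 80 + 11.1340 * 1.7861 = 99.8862 C


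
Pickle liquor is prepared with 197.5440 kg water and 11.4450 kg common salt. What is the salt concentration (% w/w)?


Formula: Conc = salt / (water + salt) * 100
Substituting: Conc = 11.4450 / (197.5440 + 11.4450) * 100
Result: 5.4764 %


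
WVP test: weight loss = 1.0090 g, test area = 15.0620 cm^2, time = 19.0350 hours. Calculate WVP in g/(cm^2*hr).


Formula: WVP = loss / (area * time)
Substituting: WVP = 1.0090 / (15.0620 * 19.0350)
Result: 0.00351929 g/(cm^2*hr)


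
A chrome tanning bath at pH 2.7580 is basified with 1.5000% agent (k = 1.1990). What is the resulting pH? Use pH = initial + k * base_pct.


Formula: pH_final = pH_initial + k * base_pct
Substituting: pH_final = 2.7580 + 1.1990 * 1.5000
Result: 4.5565


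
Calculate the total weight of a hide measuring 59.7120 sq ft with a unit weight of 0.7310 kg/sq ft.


Formula: Weight = area * weight_per_sqft
Substituting: Weight = 59.7120 * 0.7310
Result: 43.6495 kg


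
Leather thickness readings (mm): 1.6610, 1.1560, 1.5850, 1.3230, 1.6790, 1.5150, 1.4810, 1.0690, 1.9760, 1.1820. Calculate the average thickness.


Formula: Average = sum / n
Substituting: Average = 14.6270 / 10
Result: 1.4627 mm


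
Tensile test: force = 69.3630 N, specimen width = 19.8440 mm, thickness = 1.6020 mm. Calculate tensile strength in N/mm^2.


Formula: TS = force / (width * thickness)
Substituting: TS = 69.3630 / (19.8440 * 1.6020)
Result: 2.1819 N/mm^2


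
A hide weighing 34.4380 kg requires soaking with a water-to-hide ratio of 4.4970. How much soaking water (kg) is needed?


Formula: Water = hide_weight * ratio
Substituting: Water = 34.4380 * 4.4970
Result: 154.8677 kg


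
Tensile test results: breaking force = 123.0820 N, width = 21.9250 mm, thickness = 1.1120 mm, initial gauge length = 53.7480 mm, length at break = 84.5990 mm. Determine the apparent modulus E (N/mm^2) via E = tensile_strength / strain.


TS = F / (w * t) = 123.0820 / (21.9250 * 1.1120) = 5.0484 N/mm^2
strain = (Lf - L0) / L0 = (84.5990 - 53.7480) / 53.7480 = 0.5740
E = TS / strain = 5.0484 / 0.5740 = 8.7951 N/mm^2


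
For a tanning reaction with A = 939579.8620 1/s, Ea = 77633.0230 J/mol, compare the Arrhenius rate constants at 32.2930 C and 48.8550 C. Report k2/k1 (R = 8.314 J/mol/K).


T1 = 32.2930 + 273.15 = 305.4430 K; T2 = 48.8550 + 273.15 = 322.0050 K
k1 = A * exp(-Ea/(R*T1)) = 939579.8620 * exp(-77633.0230/(8.314*305.4430)) = 4.9684e-08 1/s
k2 = A * exp(-Ea/(R*T2)) = 939579.8620 * exp(-77633.0230/(8.314*322.0050)) = 2.3938e-07 1/s
k2/k1 = 2.3938e-07 / 4.9684e-08 = 4.8181


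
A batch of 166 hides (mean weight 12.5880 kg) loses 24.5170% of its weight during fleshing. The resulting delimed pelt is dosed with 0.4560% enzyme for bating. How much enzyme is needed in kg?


Total_raw = N * avg_wt = 166 * 12.5880 = 2089.6080 kg
Substrate = Total_raw * (1 - loss/100) = 2089.6080 * (1 - 24.5170/100) = 1577.2988 kg
Enzyme = Substrate * pct / 100 = 1577.2988 * 0.4560 / 100 = 7.1925 kg


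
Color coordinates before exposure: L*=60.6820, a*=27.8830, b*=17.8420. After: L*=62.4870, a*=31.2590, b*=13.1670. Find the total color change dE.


dL = 1.8050, da = 3.3760, db = -4.6750
dE = sqrt(1.8050^2 + 3.3760^2 + (-4.6750)^2) = 6.0424


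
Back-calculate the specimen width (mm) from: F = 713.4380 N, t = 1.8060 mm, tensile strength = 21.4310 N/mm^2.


Formula: w = F / (TS * t)
Substituting: w = 713.4380 / (21.4310 * 1.8060)
Result: 18.4330 mm


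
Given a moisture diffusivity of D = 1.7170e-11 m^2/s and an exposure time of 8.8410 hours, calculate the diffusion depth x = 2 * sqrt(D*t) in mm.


t = 8.8410 hr * 3600 = 31827.6000 s
D * t = 1.7170e-11 * 31827.6000 = 5.4648e-07
x = 2 * sqrt(D*t) = 2 * sqrt(5.4648e-07) = 0.00147849 m = 1.4785 mm


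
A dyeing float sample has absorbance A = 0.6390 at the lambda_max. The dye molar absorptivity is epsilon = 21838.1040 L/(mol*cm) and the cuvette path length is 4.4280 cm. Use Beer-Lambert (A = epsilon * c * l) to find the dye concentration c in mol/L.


Formula: c = A / (epsilon * l)
Substituting: c = 0.6390 / (21838.1040 * 4.4280)
Result: 6.6081e-06 mol/L


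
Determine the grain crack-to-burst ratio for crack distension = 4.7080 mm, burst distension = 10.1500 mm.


Formula: Ratio = crack / burst
Substituting: Ratio = 4.7080 / 10.1500
Result: 0.4638


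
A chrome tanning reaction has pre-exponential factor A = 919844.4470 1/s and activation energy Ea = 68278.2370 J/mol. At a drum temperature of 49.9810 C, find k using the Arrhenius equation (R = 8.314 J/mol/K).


T_K = T_C + 273.15 = 49.9810 + 273.15 = 323.1310 K
exponent = -Ea / (R * T_K) = -68278.2370 / (8.314 * 323.1310) = -25.4152
k = A * exp(exponent) = 919844.4470 * exp(-25.4152) = 8.4339e-06 1/s


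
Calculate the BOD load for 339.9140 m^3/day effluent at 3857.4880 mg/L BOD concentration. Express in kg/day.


Formula: BOD_load = volume * conc / 1000
Substituting: BOD_load = 339.9140 * 3857.4880 / 1000
Result: 1311.2142 kg/day


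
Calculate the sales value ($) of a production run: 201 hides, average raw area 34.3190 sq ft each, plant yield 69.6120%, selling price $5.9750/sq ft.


Raw_total = N * avg_area = 201 * 34.3190 = 6898.1190 sq ft
Finished = Raw_total * yield / 100 = 6898.1190 * 69.6120 / 100 = 4801.9186 sq ft
Value = Finished * price = 4801.9186 * 5.9750 = 28691.4636 $


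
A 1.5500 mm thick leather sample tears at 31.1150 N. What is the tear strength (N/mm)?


Formula: Tear strength = force / thickness
Substituting: Tear strength = 31.1150 / 1.5500
Result: 20.0742 N/mm


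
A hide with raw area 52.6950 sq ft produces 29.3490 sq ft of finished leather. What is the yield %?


Formula: Yield = finished / raw * 100
Substituting: Yield = 29.3490 / 52.6950 * 100
Result: 55.6960 %


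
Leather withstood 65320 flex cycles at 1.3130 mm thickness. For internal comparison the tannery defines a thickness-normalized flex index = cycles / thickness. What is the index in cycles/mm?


Formula: Index = cycles / thickness
Substituting: Index = 65320 / 1.3130
Result: 49748.6672 cycles/mm


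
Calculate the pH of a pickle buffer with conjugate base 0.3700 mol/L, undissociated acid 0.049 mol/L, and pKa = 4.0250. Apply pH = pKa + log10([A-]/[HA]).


ratio = [A-] / [HA] = 0.3700 / 0.049 = 7.5510
log10(ratio) = 0.8780
pH = pKa + log10(ratio) = 4.0250 + 0.8780 = 4.9030


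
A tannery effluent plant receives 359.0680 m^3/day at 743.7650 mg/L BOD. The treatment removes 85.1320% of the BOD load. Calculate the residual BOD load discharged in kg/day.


Load_in = volume * conc / 1000 = 359.0680 * 743.7650 / 1000 = 267.0622 kg/day
Removed = Load_in * eff / 100 = 267.0622 * 85.1320 / 100 = 227.3554 kg/day
Load_out = Load_in - Removed = 267.0622 - 227.3554 = 39.7068 kg/day


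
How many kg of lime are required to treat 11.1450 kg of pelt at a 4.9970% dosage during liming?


Formula: Lime = substrate * pct / 100
Substituting: Lime = 11.1450 * 4.9970 / 100
Result: 0.5569 kg


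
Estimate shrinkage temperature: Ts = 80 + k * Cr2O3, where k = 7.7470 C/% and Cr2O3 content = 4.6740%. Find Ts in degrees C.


Formula: Ts = 80 + k * Cr2O3
Substituting: Ts = 80 + 7.7470 * 4.6740
Result: 116.2095 C


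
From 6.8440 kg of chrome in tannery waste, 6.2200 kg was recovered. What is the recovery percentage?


Formula: Recovery = recovered / input * 100
Substituting: Recovery = 6.2200 / 6.8440 * 100
Result: 90.8825 %


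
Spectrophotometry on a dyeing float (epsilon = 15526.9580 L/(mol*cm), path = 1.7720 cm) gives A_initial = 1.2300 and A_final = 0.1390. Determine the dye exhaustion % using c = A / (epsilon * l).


c_initial = A_i / (epsilon * l) = 1.2300 / (15526.9580 * 1.7720) = 4.4705e-05 mol/L
c_final = A_f / (epsilon * l) = 0.1390 / (15526.9580 * 1.7720) = 5.0520e-06 mol/L
Exhaustion = (c_initial - c_final) / c_initial * 100 = (4.4705e-05 - 5.0520e-06) / 4.4705e-05 * 100 = 88.6992 %


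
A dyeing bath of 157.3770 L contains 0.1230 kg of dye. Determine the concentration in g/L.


Formula: Conc = dye_mass(kg) / volume(L) * 1000
Substituting: Conc = 0.1230 / 157.3770 * 1000
Result: 0.7816 g/L


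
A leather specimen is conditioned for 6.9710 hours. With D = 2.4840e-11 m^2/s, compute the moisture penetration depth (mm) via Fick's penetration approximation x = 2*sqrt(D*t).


t = 6.9710 hr * 3600 = 25095.6000 s
D * t = 2.4840e-11 * 25095.6000 = 6.2337e-07
x = 2 * sqrt(D*t) = 2 * sqrt(6.2337e-07) = 0.00157908 m = 1.5791 mm


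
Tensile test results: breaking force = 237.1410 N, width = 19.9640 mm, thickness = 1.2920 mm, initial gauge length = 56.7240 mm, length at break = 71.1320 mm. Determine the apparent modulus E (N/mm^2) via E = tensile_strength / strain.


TS = F / (w * t) = 237.1410 / (19.9640 * 1.2920) = 9.1938 N/mm^2
strain = (Lf - L0) / L0 = (71.1320 - 56.7240) / 56.7240 = 0.2540
E = TS / strain = 9.1938 / 0.2540 = 36.1959 N/mm^2


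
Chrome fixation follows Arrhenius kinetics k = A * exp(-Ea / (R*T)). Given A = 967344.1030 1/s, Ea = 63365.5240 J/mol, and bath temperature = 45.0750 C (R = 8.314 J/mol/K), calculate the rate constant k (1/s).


T_K = T_C + 273.15 = 45.0750 + 273.15 = 318.2250 K
exponent = -Ea / (R * T_K) = -63365.5240 / (8.314 * 318.2250) = -23.9502
k = A * exp(exponent) = 967344.1030 * exp(-23.9502) = 3.8384e-05 1/s


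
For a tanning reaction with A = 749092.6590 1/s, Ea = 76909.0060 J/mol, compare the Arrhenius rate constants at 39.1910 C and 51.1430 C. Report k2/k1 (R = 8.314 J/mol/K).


T1 = 39.1910 + 273.15 = 312.3410 K; T2 = 51.1430 + 273.15 = 324.2930 K
k1 = A * exp(-Ea/(R*T1)) = 749092.6590 * exp(-76909.0060/(8.314*312.3410)) = 1.0283e-07 1/s
k2 = A * exp(-Ea/(R*T2)) = 749092.6590 * exp(-76909.0060/(8.314*324.2930)) = 3.0632e-07 1/s
k2/k1 = 3.0632e-07 / 1.0283e-07 = 2.9789


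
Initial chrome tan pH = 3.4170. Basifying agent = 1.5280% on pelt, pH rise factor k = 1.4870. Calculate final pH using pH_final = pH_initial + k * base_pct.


Formula: pH_final = pH_initial + k * base_pct
Substituting: pH_final = 3.4170 + 1.4870 * 1.5280
Result: 5.6891


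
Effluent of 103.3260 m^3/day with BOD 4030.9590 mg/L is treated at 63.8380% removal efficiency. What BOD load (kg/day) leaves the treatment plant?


Load_in = volume * conc / 1000 = 103.3260 * 4030.9590 / 1000 = 416.5029 kg/day
Removed = Load_in * eff / 100 = 416.5029 * 63.8380 / 100 = 265.8871 kg/day
Load_out = Load_in - Removed = 416.5029 - 265.8871 = 150.6158 kg/day


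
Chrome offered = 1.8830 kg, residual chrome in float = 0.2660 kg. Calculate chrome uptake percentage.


Formula: Uptake = (offered - residual) / offered * 100
Substituting: Uptake = (1.8830 - 0.2660) / 1.8830 * 100
Result: 85.8736 %


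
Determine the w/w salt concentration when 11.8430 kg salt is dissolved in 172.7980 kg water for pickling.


Formula: Conc = salt / (water + salt) * 100
Substituting: Conc = 11.8430 / (172.7980 + 11.8430) * 100
Result: 6.4141 %


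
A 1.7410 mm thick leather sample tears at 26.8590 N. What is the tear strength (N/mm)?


Formula: Tear strength = force / thickness
Substituting: Tear strength = 26.8590 / 1.7410
Result: 15.4273 N/mm


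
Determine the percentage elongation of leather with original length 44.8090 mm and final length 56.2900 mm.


Formula: Elongation = (Lf - L0) / L0 * 100
Substituting: Elongation = (56.2900 - 44.8090) / 44.8090 * 100
Result: 25.6221 %


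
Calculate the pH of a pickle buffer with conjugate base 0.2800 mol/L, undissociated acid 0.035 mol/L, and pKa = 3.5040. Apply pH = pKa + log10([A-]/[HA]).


ratio = [A-] / [HA] = 0.2800 / 0.035 = 8.0000
log10(ratio) = 0.9031
pH = pKa + log10(ratio) = 3.5040 + 0.9031 = 4.4071


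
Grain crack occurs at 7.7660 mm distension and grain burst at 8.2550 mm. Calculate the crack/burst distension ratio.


Formula: Ratio = crack / burst
Substituting: Ratio = 7.7660 / 8.2550
Result: 0.9408


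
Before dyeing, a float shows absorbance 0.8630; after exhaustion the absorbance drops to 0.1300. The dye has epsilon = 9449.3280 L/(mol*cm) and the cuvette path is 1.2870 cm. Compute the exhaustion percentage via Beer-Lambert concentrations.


c_initial = A_i / (epsilon * l) = 0.8630 / (9449.3280 * 1.2870) = 7.0963e-05 mol/L
c_final = A_f / (epsilon * l) = 0.1300 / (9449.3280 * 1.2870) = 1.0690e-05 mol/L
Exhaustion = (c_initial - c_final) / c_initial * 100 = (7.0963e-05 - 1.0690e-05) / 7.0963e-05 * 100 = 84.9363 %


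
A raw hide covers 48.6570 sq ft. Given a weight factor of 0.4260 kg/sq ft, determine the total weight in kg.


Formula: Weight = area * weight_per_sqft
Substituting: Weight = 48.6570 * 0.4260
Result: 20.7279 kg


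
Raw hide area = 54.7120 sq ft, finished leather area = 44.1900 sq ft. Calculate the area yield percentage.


Formula: Yield = finished / raw * 100
Substituting: Yield = 44.1900 / 54.7120 * 100
Result: 80.7684 %


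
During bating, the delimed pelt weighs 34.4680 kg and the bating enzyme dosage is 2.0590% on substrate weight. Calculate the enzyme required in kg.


Formula: Enzyme = substrate * pct / 100
Substituting: Enzyme = 34.4680 * 2.0590 / 100
Result: 0.7097 kg


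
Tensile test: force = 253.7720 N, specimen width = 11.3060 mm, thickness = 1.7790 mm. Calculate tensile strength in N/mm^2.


Formula: TS = force / (width * thickness)
Substituting: TS = 253.7720 / (11.3060 * 1.7790)
Result: 12.6171 N/mm^2


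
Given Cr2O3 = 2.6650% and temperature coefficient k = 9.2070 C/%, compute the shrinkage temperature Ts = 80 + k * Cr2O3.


Formula: Ts = 80 + k * Cr2O3
Substituting: Ts = 80 + 9.2070 * 2.6650
Result: 104.5367 C


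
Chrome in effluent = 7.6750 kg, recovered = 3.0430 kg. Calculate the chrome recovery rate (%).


Formula: Recovery = recovered / input * 100
Substituting: Recovery = 3.0430 / 7.6750 * 100
Result: 39.6482 %


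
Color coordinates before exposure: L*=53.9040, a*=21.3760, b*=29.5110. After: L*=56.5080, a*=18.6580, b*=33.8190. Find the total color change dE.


dL = 2.6040, da = -2.7180, db = 4.3080
dE = sqrt(2.6040^2 + (-2.7180)^2 + 4.3080^2) = 5.7208


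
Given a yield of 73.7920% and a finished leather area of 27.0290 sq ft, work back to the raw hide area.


Formula: raw = finished * 100 / yield
Substituting: raw = 27.0290 * 100 / 73.7920
Result: 36.6286 sq ft


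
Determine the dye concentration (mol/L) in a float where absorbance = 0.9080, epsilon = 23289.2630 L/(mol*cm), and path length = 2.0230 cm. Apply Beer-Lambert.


Formula: c = A / (epsilon * l)
Substituting: c = 0.9080 / (23289.2630 * 2.0230)
Result: 1.9272e-05 mol/L


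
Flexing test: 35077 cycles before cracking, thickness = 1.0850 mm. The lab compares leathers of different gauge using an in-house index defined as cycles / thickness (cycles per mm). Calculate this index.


Formula: Index = cycles / thickness
Substituting: Index = 35077 / 1.0850
Result: 32329.0323 cycles/mm


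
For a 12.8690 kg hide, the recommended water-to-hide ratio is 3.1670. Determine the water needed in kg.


Formula: Water = hide_weight * ratio
Substituting: Water = 12.8690 * 3.1670
Result: 40.7561 kg


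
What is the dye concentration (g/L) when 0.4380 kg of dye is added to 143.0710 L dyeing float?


Formula: Conc = dye_mass(kg) / volume(L) * 1000
Substituting: Conc = 0.4380 / 143.0710 * 1000
Result: 3.0614 g/L
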